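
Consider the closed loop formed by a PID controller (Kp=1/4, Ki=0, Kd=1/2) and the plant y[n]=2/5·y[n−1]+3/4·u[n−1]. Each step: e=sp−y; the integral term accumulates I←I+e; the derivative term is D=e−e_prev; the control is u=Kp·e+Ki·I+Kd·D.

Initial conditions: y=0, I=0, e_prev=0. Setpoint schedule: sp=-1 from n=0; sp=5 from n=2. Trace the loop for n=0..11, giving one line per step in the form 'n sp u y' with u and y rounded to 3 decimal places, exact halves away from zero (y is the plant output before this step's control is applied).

0 -1 -0.750 0.000
1 -1 0.172 -0.563
2 5 4.041 -0.096
3 5 -1.042 2.992
4 5 2.435 0.415
5 5 -0.036 1.992
6 5 1.669 0.769
7 5 0.465 1.559
8 5 1.300 0.973
9 5 0.713 1.364
10 5 1.122 1.081
11 5 0.835 1.274

(exact arithmetic carried between steps; '≈' marks a value shown rounded to 6 d.p. or computed from one; I and e_prev carry over from the previous line; the table rounds u and y to 3 d.p., halves away from zero)
n=0: y=0, sp=-1, e=sp−y=-1; I=-1, D=e−e_prev=-1; u=1/4·(-1)+0·(-1)+1/2·(-1)=-0.75; next y=2/5·0+3/4·(-0.75)=-0.5625
n=1: y=-0.5625, sp=-1, e=sp−y=-0.4375; I=-1.4375, D=e−e_prev=0.5625; u=1/4·(-0.4375)+0·(-1.4375)+1/2·0.5625=0.171875; next y=2/5·(-0.5625)+3/4·0.171875≈-0.096094
n=2: y≈-0.096094, sp=5, e=sp−y≈5.096094; I≈3.658594, D=e−e_prev≈5.533594; u=1/4·5.096094+0·3.658594+1/2·5.533594≈4.040820; next y=2/5·(-0.096094)+3/4·4.040820≈2.992178
n=3: y≈2.992178, sp=5, e=sp−y≈2.007822; I≈5.666416, D=e−e_prev≈-3.088271; u=1/4·2.007822+0·5.666416+1/2·(-3.088271)≈-1.042180; next y=2/5·2.992178+3/4·(-1.042180)≈0.415236
n=4: y≈0.415236, sp=5, e=sp−y≈4.584764; I≈10.251180, D=e−e_prev≈2.576942; u=1/4·4.584764+0·10.251180+1/2·2.576942≈2.434662; next y=2/5·0.415236+3/4·2.434662≈1.992091
n=5: y≈1.992091, sp=5, e=sp−y≈3.007909; I≈13.259089, D=e−e_prev≈-1.576855; u=1/4·3.007909+0·13.259089+1/2·(-1.576855)≈-0.036450; next y=2/5·1.992091+3/4·(-0.036450)≈0.769499
n=6: y≈0.769499, sp=5, e=sp−y≈4.230501; I≈17.489591, D=e−e_prev≈1.222592; u=1/4·4.230501+0·17.489591+1/2·1.222592≈1.668921; next y=2/5·0.769499+3/4·1.668921≈1.559491
n=7: y≈1.559491, sp=5, e=sp−y≈3.440509; I≈20.930100, D=e−e_prev≈-0.789992; u=1/4·3.440509+0·20.930100+1/2·(-0.789992)≈0.465131; next y=2/5·1.559491+3/4·0.465131≈0.972645
n=8: y≈0.972645, sp=5, e=sp−y≈4.027355; I≈24.957455, D=e−e_prev≈0.586846; u=1/4·4.027355+0·24.957455+1/2·0.586846≈1.300262; next y=2/5·0.972645+3/4·1.300262≈1.364254
n=9: y≈1.364254, sp=5, e=sp−y≈3.635746; I≈28.593201, D=e−e_prev≈-0.391609; u=1/4·3.635746+0·28.593201+1/2·(-0.391609)≈0.713132; next y=2/5·1.364254+3/4·0.713132≈1.080551
n=10: y≈1.080551, sp=5, e=sp−y≈3.919449; I≈32.512651, D=e−e_prev≈0.283704; u=1/4·3.919449+0·32.512651+1/2·0.283704≈1.121714; next y=2/5·1.080551+3/4·1.121714≈1.273506
n=11: y≈1.273506, sp=5, e=sp−y≈3.726494; I≈36.239145, D=e−e_prev≈-0.192955; u=1/4·3.726494+0·36.239145+1/2·(-0.192955)≈0.835146; next y=2/5·1.273506+3/4·0.835146≈1.135762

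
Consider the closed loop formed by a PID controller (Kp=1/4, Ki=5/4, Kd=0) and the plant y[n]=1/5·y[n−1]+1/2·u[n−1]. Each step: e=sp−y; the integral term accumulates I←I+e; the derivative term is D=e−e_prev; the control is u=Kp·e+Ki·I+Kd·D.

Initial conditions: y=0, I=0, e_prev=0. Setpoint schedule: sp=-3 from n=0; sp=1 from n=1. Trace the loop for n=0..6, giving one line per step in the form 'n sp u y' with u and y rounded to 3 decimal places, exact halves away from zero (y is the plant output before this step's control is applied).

0 -3 -4.500 0.000
1 1 1.125 -2.250
2 1 1.644 0.113
3 1 1.655 0.844
4 1 1.622 0.997
5 1 1.606 1.010
6 1 1.601 1.005

(exact arithmetic carried between steps; '≈' marks a value shown rounded to 6 d.p. or computed from one; I and e_prev carry over from the previous line; the table rounds u and y to 3 d.p., halves away from zero)
n=0: y=0, sp=-3, e=sp−y=-3; I=-3, D=e−e_prev=-3; u=1/4·(-3)+5/4·(-3)+0·(-3)=-4.5; next y=1/5·0+1/2·(-4.5)=-2.25
n=1: y=-2.25, sp=1, e=sp−y=3.25; I=0.25, D=e−e_prev=6.25; u=1/4·3.25+5/4·0.25+0·6.25=1.125; next y=1/5·(-2.25)+1/2·1.125=0.1125
n=2: y=0.1125, sp=1, e=sp−y=0.8875; I=1.1375, D=e−e_prev=-2.3625; u=1/4·0.8875+5/4·1.1375+0·(-2.3625)=1.64375; next y=1/5·0.1125+1/2·1.64375=0.844375
n=3: y=0.844375, sp=1, e=sp−y=0.155625; I=1.293125, D=e−e_prev=-0.731875; u=1/4·0.155625+5/4·1.293125+0·(-0.731875)≈1.655313; next y=1/5·0.844375+1/2·1.655313≈0.996531
n=4: y≈0.996531, sp=1, e=sp−y≈0.003469; I≈1.296594, D=e−e_prev≈-0.152156; u=1/4·0.003469+5/4·1.296594+0·(-0.152156)≈1.621609; next y=1/5·0.996531+1/2·1.621609≈1.010111
n=5: y≈1.010111, sp=1, e=sp−y≈-0.010111; I≈1.286483, D=e−e_prev≈-0.013580; u=1/4·(-0.010111)+5/4·1.286483+0·(-0.013580)≈1.605576; next y=1/5·1.010111+1/2·1.605576≈1.004810
n=6: y≈1.004810, sp=1, e=sp−y≈-0.004810; I≈1.281673, D=e−e_prev≈0.005301; u=1/4·(-0.004810)+5/4·1.281673+0·0.005301≈1.600888; next y=1/5·1.004810+1/2·1.600888≈1.001406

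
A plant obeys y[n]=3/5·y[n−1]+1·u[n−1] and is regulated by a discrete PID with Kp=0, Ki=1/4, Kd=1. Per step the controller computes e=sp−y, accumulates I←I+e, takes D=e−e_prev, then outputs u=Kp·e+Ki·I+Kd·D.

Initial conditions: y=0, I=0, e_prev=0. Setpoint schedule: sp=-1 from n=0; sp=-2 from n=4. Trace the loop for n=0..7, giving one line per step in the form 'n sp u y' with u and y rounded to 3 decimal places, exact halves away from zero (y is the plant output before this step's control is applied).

0 -1 -1.250 0.000
1 -1 1.063 -1.250
2 -1 -2.078 0.313
3 -1 1.910 -1.891
4 -2 -4.653 0.776
5 -2 4.524 -4.188
6 -2 -7.642 2.011
7 -2 8.112 -6.435

(exact arithmetic carried between steps; '≈' marks a value shown rounded to 6 d.p. or computed from one; I and e_prev carry over from the previous line; the table rounds u and y to 3 d.p., halves away from zero)
n=0: y=0, sp=-1, e=sp−y=-1; I=-1, D=e−e_prev=-1; u=0·(-1)+1/4·(-1)+1·(-1)=-1.25; next y=3/5·0+1·(-1.25)=-1.25
n=1: y=-1.25, sp=-1, e=sp−y=0.25; I=-0.75, D=e−e_prev=1.25; u=0·0.25+1/4·(-0.75)+1·1.25=1.0625; next y=3/5·(-1.25)+1·1.0625=0.3125
n=2: y=0.3125, sp=-1, e=sp−y=-1.3125; I=-2.0625, D=e−e_prev=-1.5625; u=0·(-1.3125)+1/4·(-2.0625)+1·(-1.5625)=-2.078125; next y=3/5·0.3125+1·(-2.078125)=-1.890625
n=3: y=-1.890625, sp=-1, e=sp−y=0.890625; I=-1.171875, D=e−e_prev=2.203125; u=0·0.890625+1/4·(-1.171875)+1·2.203125≈1.910156; next y=3/5·(-1.890625)+1·1.910156≈0.775781
n=4: y≈0.775781, sp=-2, e=sp−y≈-2.775781; I≈-3.947656, D=e−e_prev≈-3.666406; u=0·(-2.775781)+1/4·(-3.947656)+1·(-3.666406)≈-4.653320; next y=3/5·0.775781+1·(-4.653320)≈-4.187852
n=5: y≈-4.187852, sp=-2, e=sp−y≈2.187852; I≈-1.759805, D=e−e_prev≈4.963633; u=0·2.187852+1/4·(-1.759805)+1·4.963633≈4.523682; next y=3/5·(-4.187852)+1·4.523682≈2.010971
n=6: y≈2.010971, sp=-2, e=sp−y≈-4.010971; I≈-5.770775, D=e−e_prev≈-6.198822; u=0·(-4.010971)+1/4·(-5.770775)+1·(-6.198822)≈-7.641516; next y=3/5·2.010971+1·(-7.641516)≈-6.434934
n=7: y≈-6.434934, sp=-2, e=sp−y≈4.434934; I≈-1.335842, D=e−e_prev≈8.445904; u=0·4.434934+1/4·(-1.335842)+1·8.445904≈8.111944; next y=3/5·(-6.434934)+1·8.111944≈4.250984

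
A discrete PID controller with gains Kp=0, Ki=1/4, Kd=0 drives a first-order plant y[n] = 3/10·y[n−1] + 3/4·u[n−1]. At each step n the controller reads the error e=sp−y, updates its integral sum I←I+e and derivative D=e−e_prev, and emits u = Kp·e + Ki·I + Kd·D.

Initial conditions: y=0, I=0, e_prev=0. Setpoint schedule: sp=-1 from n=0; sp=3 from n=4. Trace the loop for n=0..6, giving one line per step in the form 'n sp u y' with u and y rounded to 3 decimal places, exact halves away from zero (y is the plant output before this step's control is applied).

(exact arithmetic carried between steps; '≈' marks a value shown rounded to 6 d.p. or computed from one; I and e_prev carry over from the previous line; the table rounds u and y to 3 d.p., halves away from zero)
n=0: y=0, sp=-1, e=sp−y=-1; I=-1, D=e−e_prev=-1; u=0·(-1)+1/4·(-1)+0·(-1)=-0.25; next y=3/10·0+3/4·(-0.25)=-0.1875
n=1: y=-0.1875, sp=-1, e=sp−y=-0.8125; I=-1.8125, D=e−e_prev=0.1875; u=0·(-0.8125)+1/4·(-1.8125)+0·0.1875=-0.453125; next y=3/10·(-0.1875)+3/4·(-0.453125)≈-0.396094
n=2: y≈-0.396094, sp=-1, e=sp−y≈-0.603906; I≈-2.416406, D=e−e_prev≈0.208594; u=0·(-0.603906)+1/4·(-2.416406)+0·0.208594≈-0.604102; next y=3/10·(-0.396094)+3/4·(-0.604102)≈-0.571904
n=3: y≈-0.571904, sp=-1, e=sp−y≈-0.428096; I≈-2.844502, D=e−e_prev≈0.175811; u=0·(-0.428096)+1/4·(-2.844502)+0·0.175811≈-0.711125; next y=3/10·(-0.571904)+3/4·(-0.711125)≈-0.704915
n=4: y≈-0.704915, sp=3, e=sp−y≈3.704915; I≈0.860413, D=e−e_prev≈4.133011; u=0·3.704915+1/4·0.860413+0·4.133011≈0.215103; next y=3/10·(-0.704915)+3/4·0.215103≈-0.050147
n=5: y≈-0.050147, sp=3, e=sp−y≈3.050147; I≈3.910561, D=e−e_prev≈-0.654768; u=0·3.050147+1/4·3.910561+0·(-0.654768)≈0.977640; next y=3/10·(-0.050147)+3/4·0.977640≈0.718186
n=6: y≈0.718186, sp=3, e=sp−y≈2.281814; I≈6.192375, D=e−e_prev≈-0.768333; u=0·2.281814+1/4·6.192375+0·(-0.768333)≈1.548094; next y=3/10·0.718186+3/4·1.548094≈1.376526

0 -1 -0.250 0.000
1 -1 -0.453 -0.188
2 -1 -0.604 -0.396
3 -1 -0.711 -0.572
4 3 0.215 -0.705
5 3 0.978 -0.050
6 3 1.548 0.718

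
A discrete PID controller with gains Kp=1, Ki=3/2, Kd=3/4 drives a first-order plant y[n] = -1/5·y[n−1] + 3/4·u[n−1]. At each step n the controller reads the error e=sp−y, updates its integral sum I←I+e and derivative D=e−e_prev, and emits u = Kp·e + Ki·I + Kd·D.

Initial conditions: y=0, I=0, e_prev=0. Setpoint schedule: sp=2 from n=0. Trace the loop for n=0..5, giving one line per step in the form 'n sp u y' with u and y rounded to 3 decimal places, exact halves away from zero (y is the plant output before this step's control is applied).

0 2 6.500 0.000
1 2 -7.844 4.875
2 2 29.632 -6.858
3 2 -64.854 23.595
4 2 175.696 -53.359
5 2 -435.342 142.444

(exact arithmetic carried between steps; '≈' marks a value shown rounded to 6 d.p. or computed from one; I and e_prev carry over from the previous line; the table rounds u and y to 3 d.p., halves away from zero)
n=0: y=0, sp=2, e=sp−y=2; I=2, D=e−e_prev=2; u=1·2+3/2·2+3/4·2=6.5; next y=-1/5·0+3/4·6.5=4.875
n=1: y=4.875, sp=2, e=sp−y=-2.875; I=-0.875, D=e−e_prev=-4.875; u=1·(-2.875)+3/2·(-0.875)+3/4·(-4.875)=-7.84375; next y=-1/5·4.875+3/4·(-7.84375)≈-6.857813
n=2: y≈-6.857813, sp=2, e=sp−y≈8.857813; I≈7.982813, D=e−e_prev≈11.732813; u=1·8.857813+3/2·7.982813+3/4·11.732813≈29.631641; next y=-1/5·(-6.857813)+3/4·29.631641≈23.595293
n=3: y≈23.595293, sp=2, e=sp−y≈-21.595293; I≈-13.612480, D=e−e_prev≈-30.453105; u=1·(-21.595293)+3/2·(-13.612480)+3/4·(-30.453105)≈-64.853843; next y=-1/5·23.595293+3/4·(-64.853843)≈-53.359441
n=4: y≈-53.359441, sp=2, e=sp−y≈55.359441; I≈41.746960, D=e−e_prev≈76.954734; u=1·55.359441+3/2·41.746960+3/4·76.954734≈175.695931; next y=-1/5·(-53.359441)+3/4·175.695931≈142.443837
n=5: y≈142.443837, sp=2, e=sp−y≈-140.443837; I≈-98.696876, D=e−e_prev≈-195.803277; u=1·(-140.443837)+3/2·(-98.696876)+3/4·(-195.803277)≈-435.341609; next y=-1/5·142.443837+3/4·(-435.341609)≈-354.994974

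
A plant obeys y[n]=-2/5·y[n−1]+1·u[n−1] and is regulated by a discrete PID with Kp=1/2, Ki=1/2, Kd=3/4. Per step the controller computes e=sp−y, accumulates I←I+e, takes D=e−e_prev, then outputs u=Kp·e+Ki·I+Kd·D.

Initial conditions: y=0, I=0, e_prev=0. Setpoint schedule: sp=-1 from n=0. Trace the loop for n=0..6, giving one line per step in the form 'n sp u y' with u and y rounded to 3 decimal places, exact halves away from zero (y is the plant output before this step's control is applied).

(exact arithmetic carried between steps; '≈' marks a value shown rounded to 6 d.p. or computed from one; I and e_prev carry over from the previous line; the table rounds u and y to 3 d.p., halves away from zero)
n=0: y=0, sp=-1, e=sp−y=-1; I=-1, D=e−e_prev=-1; u=1/2·(-1)+1/2·(-1)+3/4·(-1)=-1.75; next y=-2/5·0+1·(-1.75)=-1.75
n=1: y=-1.75, sp=-1, e=sp−y=0.75; I=-0.25, D=e−e_prev=1.75; u=1/2·0.75+1/2·(-0.25)+3/4·1.75=1.5625; next y=-2/5·(-1.75)+1·1.5625=2.2625
n=2: y=2.2625, sp=-1, e=sp−y=-3.2625; I=-3.5125, D=e−e_prev=-4.0125; u=1/2·(-3.2625)+1/2·(-3.5125)+3/4·(-4.0125)=-6.396875; next y=-2/5·2.2625+1·(-6.396875)=-7.301875
n=3: y=-7.301875, sp=-1, e=sp−y=6.301875; I=2.789375, D=e−e_prev=9.564375; u=1/2·6.301875+1/2·2.789375+3/4·9.564375≈11.718906; next y=-2/5·(-7.301875)+1·11.718906≈14.639656
n=4: y≈14.639656, sp=-1, e=sp−y≈-15.639656; I≈-12.850281, D=e−e_prev≈-21.941531; u=1/2·(-15.639656)+1/2·(-12.850281)+3/4·(-21.941531)≈-30.701117; next y=-2/5·14.639656+1·(-30.701117)≈-36.556980
n=5: y≈-36.556980, sp=-1, e=sp−y≈35.556980; I≈22.706698, D=e−e_prev≈51.196636; u=1/2·35.556980+1/2·22.706698+3/4·51.196636≈67.529316; next y=-2/5·(-36.556980)+1·67.529316≈82.152108
n=6: y≈82.152108, sp=-1, e=sp−y≈-83.152108; I≈-60.445409, D=e−e_prev≈-118.709088; u=1/2·(-83.152108)+1/2·(-60.445409)+3/4·(-118.709088)≈-160.830574; next y=-2/5·82.152108+1·(-160.830574)≈-193.691418

0 -1 -1.750 0.000
1 -1 1.563 -1.750
2 -1 -6.397 2.263
3 -1 11.719 -7.302
4 -1 -30.701 14.640
5 -1 67.529 -36.557
6 -1 -160.831 82.152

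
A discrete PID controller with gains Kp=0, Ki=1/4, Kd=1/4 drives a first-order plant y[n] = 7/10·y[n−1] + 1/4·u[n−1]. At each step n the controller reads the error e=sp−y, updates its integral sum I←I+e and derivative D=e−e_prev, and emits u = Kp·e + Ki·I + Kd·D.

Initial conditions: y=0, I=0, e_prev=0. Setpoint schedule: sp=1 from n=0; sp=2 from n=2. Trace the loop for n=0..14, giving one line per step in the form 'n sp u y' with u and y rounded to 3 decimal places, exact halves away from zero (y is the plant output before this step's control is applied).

(exact arithmetic carried between steps; '≈' marks a value shown rounded to 6 d.p. or computed from one; I and e_prev carry over from the previous line; the table rounds u and y to 3 d.p., halves away from zero)
n=0: y=0, sp=1, e=sp−y=1; I=1, D=e−e_prev=1; u=0·1+1/4·1+1/4·1=0.5; next y=7/10·0+1/4·0.5=0.125
n=1: y=0.125, sp=1, e=sp−y=0.875; I=1.875, D=e−e_prev=-0.125; u=0·0.875+1/4·1.875+1/4·(-0.125)=0.4375; next y=7/10·0.125+1/4·0.4375=0.196875
n=2: y=0.196875, sp=2, e=sp−y=1.803125; I=3.678125, D=e−e_prev=0.928125; u=0·1.803125+1/4·3.678125+1/4·0.928125≈1.151563; next y=7/10·0.196875+1/4·1.151563≈0.425703
n=3: y≈0.425703, sp=2, e=sp−y≈1.574297; I≈5.252422, D=e−e_prev≈-0.228828; u=0·1.574297+1/4·5.252422+1/4·(-0.228828)≈1.255898; next y=7/10·0.425703+1/4·1.255898≈0.611967
n=4: y≈0.611967, sp=2, e=sp−y≈1.388033; I≈6.640455, D=e−e_prev≈-0.186264; u=0·1.388033+1/4·6.640455+1/4·(-0.186264)≈1.613548; next y=7/10·0.611967+1/4·1.613548≈0.831764
n=5: y≈0.831764, sp=2, e=sp−y≈1.168236; I≈7.808691, D=e−e_prev≈-0.219797; u=0·1.168236+1/4·7.808691+1/4·(-0.219797)≈1.897224; next y=7/10·0.831764+1/4·1.897224≈1.056541
n=6: y≈1.056541, sp=2, e=sp−y≈0.943459; I≈8.752151, D=e−e_prev≈-0.224777; u=0·0.943459+1/4·8.752151+1/4·(-0.224777)≈2.131844; next y=7/10·1.056541+1/4·2.131844≈1.272539
n=7: y≈1.272539, sp=2, e=sp−y≈0.727461; I≈9.479612, D=e−e_prev≈-0.215999; u=0·0.727461+1/4·9.479612+1/4·(-0.215999)≈2.315903; next y=7/10·1.272539+1/4·2.315903≈1.469753
n=8: y≈1.469753, sp=2, e=sp−y≈0.530247; I≈10.009858, D=e−e_prev≈-0.197214; u=0·0.530247+1/4·10.009858+1/4·(-0.197214)≈2.453161; next y=7/10·1.469753+1/4·2.453161≈1.642118
n=9: y≈1.642118, sp=2, e=sp−y≈0.357882; I≈10.367741, D=e−e_prev≈-0.172364; u=0·0.357882+1/4·10.367741+1/4·(-0.172364)≈2.548844; next y=7/10·1.642118+1/4·2.548844≈1.786693
n=10: y≈1.786693, sp=2, e=sp−y≈0.213307; I≈10.581047, D=e−e_prev≈-0.144576; u=0·0.213307+1/4·10.581047+1/4·(-0.144576)≈2.609118; next y=7/10·1.786693+1/4·2.609118≈1.902965
n=11: y≈1.902965, sp=2, e=sp−y≈0.097035; I≈10.678083, D=e−e_prev≈-0.116271; u=0·0.097035+1/4·10.678083+1/4·(-0.116271)≈2.640453; next y=7/10·1.902965+1/4·2.640453≈1.992189
n=12: y≈1.992189, sp=2, e=sp−y≈0.007811; I≈10.685894, D=e−e_prev≈-0.089224; u=0·0.007811+1/4·10.685894+1/4·(-0.089224)≈2.649168; next y=7/10·1.992189+1/4·2.649168≈2.056824
n=13: y≈2.056824, sp=2, e=sp−y≈-0.056824; I≈10.629070, D=e−e_prev≈-0.064635; u=0·(-0.056824)+1/4·10.629070+1/4·(-0.064635)≈2.641109; next y=7/10·2.056824+1/4·2.641109≈2.100054
n=14: y≈2.100054, sp=2, e=sp−y≈-0.100054; I≈10.529016, D=e−e_prev≈-0.043230; u=0·(-0.100054)+1/4·10.529016+1/4·(-0.043230)≈2.621447; next y=7/10·2.100054+1/4·2.621447≈2.125399

0 1 0.500 0.000
1 1 0.438 0.125
2 2 1.152 0.197
3 2 1.256 0.426
4 2 1.614 0.612
5 2 1.897 0.832
6 2 2.132 1.057
7 2 2.316 1.273
8 2 2.453 1.470
9 2 2.549 1.642
10 2 2.609 1.787
11 2 2.640 1.903
12 2 2.649 1.992
13 2 2.641 2.057
14 2 2.621 2.100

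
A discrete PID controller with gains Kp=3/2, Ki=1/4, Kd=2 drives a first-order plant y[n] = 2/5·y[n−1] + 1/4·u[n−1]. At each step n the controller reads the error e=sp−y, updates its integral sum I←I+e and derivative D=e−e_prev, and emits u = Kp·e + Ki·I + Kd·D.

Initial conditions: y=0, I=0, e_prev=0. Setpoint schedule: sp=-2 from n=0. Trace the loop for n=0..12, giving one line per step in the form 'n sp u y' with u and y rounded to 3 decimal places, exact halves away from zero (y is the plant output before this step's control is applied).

(exact arithmetic carried between steps; '≈' marks a value shown rounded to 6 d.p. or computed from one; I and e_prev carry over from the previous line; the table rounds u and y to 3 d.p., halves away from zero)
n=0: y=0, sp=-2, e=sp−y=-2; I=-2, D=e−e_prev=-2; u=3/2·(-2)+1/4·(-2)+2·(-2)=-7.5; next y=2/5·0+1/4·(-7.5)=-1.875
n=1: y=-1.875, sp=-2, e=sp−y=-0.125; I=-2.125, D=e−e_prev=1.875; u=3/2·(-0.125)+1/4·(-2.125)+2·1.875=3.03125; next y=2/5·(-1.875)+1/4·3.03125≈0.007813
n=2: y≈0.007813, sp=-2, e=sp−y≈-2.007813; I≈-4.132813, D=e−e_prev≈-1.882813; u=3/2·(-2.007813)+1/4·(-4.132813)+2·(-1.882813)≈-7.810547; next y=2/5·0.007813+1/4·(-7.810547)≈-1.949512
n=3: y≈-1.949512, sp=-2, e=sp−y≈-0.050488; I≈-4.183301, D=e−e_prev≈1.957324; u=3/2·(-0.050488)+1/4·(-4.183301)+2·1.957324≈2.793091; next y=2/5·(-1.949512)+1/4·2.793091≈-0.081532
n=4: y≈-0.081532, sp=-2, e=sp−y≈-1.918468; I≈-6.101769, D=e−e_prev≈-1.867980; u=3/2·(-1.918468)+1/4·(-6.101769)+2·(-1.867980)≈-8.139104; next y=2/5·(-0.081532)+1/4·(-8.139104)≈-2.067389
n=5: y≈-2.067389, sp=-2, e=sp−y≈0.067389; I≈-6.034380, D=e−e_prev≈1.985857; u=3/2·0.067389+1/4·(-6.034380)+2·1.985857≈2.564202; next y=2/5·(-2.067389)+1/4·2.564202≈-0.185905
n=6: y≈-0.185905, sp=-2, e=sp−y≈-1.814095; I≈-7.848475, D=e−e_prev≈-1.881484; u=3/2·(-1.814095)+1/4·(-7.848475)+2·(-1.881484)≈-8.446228; next y=2/5·(-0.185905)+1/4·(-8.446228)≈-2.185919
n=7: y≈-2.185919, sp=-2, e=sp−y≈0.185919; I≈-7.662556, D=e−e_prev≈2.000014; u=3/2·0.185919+1/4·(-7.662556)+2·2.000014≈2.363268; next y=2/5·(-2.185919)+1/4·2.363268≈-0.283551
n=8: y≈-0.283551, sp=-2, e=sp−y≈-1.716449; I≈-9.379005, D=e−e_prev≈-1.902368; u=3/2·(-1.716449)+1/4·(-9.379005)+2·(-1.902368)≈-8.724162; next y=2/5·(-0.283551)+1/4·(-8.724162)≈-2.294461
n=9: y≈-2.294461, sp=-2, e=sp−y≈0.294461; I≈-9.084544, D=e−e_prev≈2.010910; u=3/2·0.294461+1/4·(-9.084544)+2·2.010910≈2.192375; next y=2/5·(-2.294461)+1/4·2.192375≈-0.369691
n=10: y≈-0.369691, sp=-2, e=sp−y≈-1.630309; I≈-10.714854, D=e−e_prev≈-1.924770; u=3/2·(-1.630309)+1/4·(-10.714854)+2·(-1.924770)≈-8.973718; next y=2/5·(-0.369691)+1/4·(-8.973718)≈-2.391306
n=11: y≈-2.391306, sp=-2, e=sp−y≈0.391306; I≈-10.323548, D=e−e_prev≈2.021615; u=3/2·0.391306+1/4·(-10.323548)+2·2.021615≈2.049302; next y=2/5·(-2.391306)+1/4·2.049302≈-0.444197
n=12: y≈-0.444197, sp=-2, e=sp−y≈-1.555803; I≈-11.879351, D=e−e_prev≈-1.947109; u=3/2·(-1.555803)+1/4·(-11.879351)+2·(-1.947109)≈-9.197761; next y=2/5·(-0.444197)+1/4·(-9.197761)≈-2.477119

0 -2 -7.500 0.000
1 -2 3.031 -1.875
2 -2 -7.811 0.008
3 -2 2.793 -1.950
4 -2 -8.139 -0.082
5 -2 2.564 -2.067
6 -2 -8.446 -0.186
7 -2 2.363 -2.186
8 -2 -8.724 -0.284
9 -2 2.192 -2.294
10 -2 -8.974 -0.370
11 -2 2.049 -2.391
12 -2 -9.198 -0.444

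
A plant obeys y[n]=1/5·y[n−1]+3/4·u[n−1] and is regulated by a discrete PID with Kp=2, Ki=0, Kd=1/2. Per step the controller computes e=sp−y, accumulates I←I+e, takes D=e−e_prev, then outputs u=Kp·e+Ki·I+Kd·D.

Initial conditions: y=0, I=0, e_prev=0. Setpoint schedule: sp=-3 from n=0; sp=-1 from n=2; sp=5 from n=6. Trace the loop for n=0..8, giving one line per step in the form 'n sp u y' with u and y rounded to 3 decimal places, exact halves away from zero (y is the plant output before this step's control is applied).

0 -3 -7.500 0.000
1 -3 8.063 -5.625
2 -1 -16.117 4.922
3 -1 28.220 -11.104
4 -1 -54.912 18.944
5 -1 100.960 -37.395
6 5 -176.300 68.241
7 5 340.562 -118.577
8 5 -628.555 231.706

(exact arithmetic carried between steps; '≈' marks a value shown rounded to 6 d.p. or computed from one; I and e_prev carry over from the previous line; the table rounds u and y to 3 d.p., halves away from zero)
n=0: y=0, sp=-3, e=sp−y=-3; I=-3, D=e−e_prev=-3; u=2·(-3)+0·(-3)+1/2·(-3)=-7.5; next y=1/5·0+3/4·(-7.5)=-5.625
n=1: y=-5.625, sp=-3, e=sp−y=2.625; I=-0.375, D=e−e_prev=5.625; u=2·2.625+0·(-0.375)+1/2·5.625=8.0625; next y=1/5·(-5.625)+3/4·8.0625=4.921875
n=2: y=4.921875, sp=-1, e=sp−y=-5.921875; I=-6.296875, D=e−e_prev=-8.546875; u=2·(-5.921875)+0·(-6.296875)+1/2·(-8.546875)≈-16.117188; next y=1/5·4.921875+3/4·(-16.117188)≈-11.103516
n=3: y≈-11.103516, sp=-1, e=sp−y≈10.103516; I≈3.806641, D=e−e_prev≈16.025391; u=2·10.103516+0·3.806641+1/2·16.025391≈28.219727; next y=1/5·(-11.103516)+3/4·28.219727≈18.944092
n=4: y≈18.944092, sp=-1, e=sp−y≈-19.944092; I≈-16.137451, D=e−e_prev≈-30.047607; u=2·(-19.944092)+0·(-16.137451)+1/2·(-30.047607)≈-54.911987; next y=1/5·18.944092+3/4·(-54.911987)≈-37.395172
n=5: y≈-37.395172, sp=-1, e=sp−y≈36.395172; I≈20.257721, D=e−e_prev≈56.339264; u=2·36.395172+0·20.257721+1/2·56.339264≈100.959976; next y=1/5·(-37.395172)+3/4·100.959976≈68.240948
n=6: y≈68.240948, sp=5, e=sp−y≈-63.240948; I≈-42.983227, D=e−e_prev≈-99.636120; u=2·(-63.240948)+0·(-42.983227)+1/2·(-99.636120)≈-176.299955; next y=1/5·68.240948+3/4·(-176.299955)≈-118.576777
n=7: y≈-118.576777, sp=5, e=sp−y≈123.576777; I≈80.593550, D=e−e_prev≈186.817725; u=2·123.576777+0·80.593550+1/2·186.817725≈340.562416; next y=1/5·(-118.576777)+3/4·340.562416≈231.706457
n=8: y≈231.706457, sp=5, e=sp−y≈-226.706457; I≈-146.112907, D=e−e_prev≈-350.283234; u=2·(-226.706457)+0·(-146.112907)+1/2·(-350.283234)≈-628.554531; next y=1/5·231.706457+3/4·(-628.554531)≈-425.074607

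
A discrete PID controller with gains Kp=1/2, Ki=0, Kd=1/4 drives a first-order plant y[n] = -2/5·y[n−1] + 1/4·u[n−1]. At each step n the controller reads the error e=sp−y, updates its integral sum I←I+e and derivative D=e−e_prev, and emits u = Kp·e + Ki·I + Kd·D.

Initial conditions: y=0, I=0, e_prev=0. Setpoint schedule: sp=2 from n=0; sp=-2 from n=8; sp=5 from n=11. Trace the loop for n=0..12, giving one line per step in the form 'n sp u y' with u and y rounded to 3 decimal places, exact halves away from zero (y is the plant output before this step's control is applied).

0 2 1.500 0.000
1 2 0.719 0.375
2 2 1.071 0.030
3 2 0.815 0.256
4 2 0.988 0.101
5 2 0.871 0.206
6 2 0.950 0.135
7 2 0.896 0.184
8 -2 -2.067 0.151
9 -2 -0.530 -0.577
10 -2 -1.218 0.098
11 5 4.533 -0.344
12 5 1.461 1.271

(exact arithmetic carried between steps; '≈' marks a value shown rounded to 6 d.p. or computed from one; I and e_prev carry over from the previous line; the table rounds u and y to 3 d.p., halves away from zero)
n=0: y=0, sp=2, e=sp−y=2; I=2, D=e−e_prev=2; u=1/2·2+0·2+1/4·2=1.5; next y=-2/5·0+1/4·1.5=0.375
n=1: y=0.375, sp=2, e=sp−y=1.625; I=3.625, D=e−e_prev=-0.375; u=1/2·1.625+0·3.625+1/4·(-0.375)=0.71875; next y=-2/5·0.375+1/4·0.71875≈0.029688
n=2: y≈0.029688, sp=2, e=sp−y≈1.970313; I≈5.595313, D=e−e_prev≈0.345313; u=1/2·1.970313+0·5.595313+1/4·0.345313≈1.071484; next y=-2/5·0.029688+1/4·1.071484≈0.255996
n=3: y≈0.255996, sp=2, e=sp−y≈1.744004; I≈7.339316, D=e−e_prev≈-0.226309; u=1/2·1.744004+0·7.339316+1/4·(-0.226309)≈0.815425; next y=-2/5·0.255996+1/4·0.815425≈0.101458
n=4: y≈0.101458, sp=2, e=sp−y≈1.898542; I≈9.237859, D=e−e_prev≈0.154538; u=1/2·1.898542+0·9.237859+1/4·0.154538≈0.987906; next y=-2/5·0.101458+1/4·0.987906≈0.206393
n=5: y≈0.206393, sp=2, e=sp−y≈1.793607; I≈11.031465, D=e−e_prev≈-0.104936; u=1/2·1.793607+0·11.031465+1/4·(-0.104936)≈0.870569; next y=-2/5·0.206393+1/4·0.870569≈0.135085
n=6: y≈0.135085, sp=2, e=sp−y≈1.864915; I≈12.896380, D=e−e_prev≈0.071308; u=1/2·1.864915+0·12.896380+1/4·0.071308≈0.950285; next y=-2/5·0.135085+1/4·0.950285≈0.183537
n=7: y≈0.183537, sp=2, e=sp−y≈1.816463; I≈14.712843, D=e−e_prev≈-0.048452; u=1/2·1.816463+0·14.712843+1/4·(-0.048452)≈0.896118; next y=-2/5·0.183537+1/4·0.896118≈0.150615
n=8: y≈0.150615, sp=-2, e=sp−y≈-2.150615; I≈12.562228, D=e−e_prev≈-3.967078; u=1/2·(-2.150615)+0·12.562228+1/4·(-3.967078)≈-2.067077; next y=-2/5·0.150615+1/4·(-2.067077)≈-0.577015
n=9: y≈-0.577015, sp=-2, e=sp−y≈-1.422985; I≈11.139244, D=e−e_prev≈0.727630; u=1/2·(-1.422985)+0·11.139244+1/4·0.727630≈-0.529585; next y=-2/5·(-0.577015)+1/4·(-0.529585)≈0.098410
n=10: y≈0.098410, sp=-2, e=sp−y≈-2.098410; I≈9.040834, D=e−e_prev≈-0.675425; u=1/2·(-2.098410)+0·9.040834+1/4·(-0.675425)≈-1.218061; next y=-2/5·0.098410+1/4·(-1.218061)≈-0.343879
n=11: y≈-0.343879, sp=5, e=sp−y≈5.343879; I≈14.384713, D=e−e_prev≈7.442289; u=1/2·5.343879+0·14.384713+1/4·7.442289≈4.532512; next y=-2/5·(-0.343879)+1/4·4.532512≈1.270680
n=12: y≈1.270680, sp=5, e=sp−y≈3.729320; I≈18.114033, D=e−e_prev≈-1.614559; u=1/2·3.729320+0·18.114033+1/4·(-1.614559)≈1.461020; next y=-2/5·1.270680+1/4·1.461020≈-0.143017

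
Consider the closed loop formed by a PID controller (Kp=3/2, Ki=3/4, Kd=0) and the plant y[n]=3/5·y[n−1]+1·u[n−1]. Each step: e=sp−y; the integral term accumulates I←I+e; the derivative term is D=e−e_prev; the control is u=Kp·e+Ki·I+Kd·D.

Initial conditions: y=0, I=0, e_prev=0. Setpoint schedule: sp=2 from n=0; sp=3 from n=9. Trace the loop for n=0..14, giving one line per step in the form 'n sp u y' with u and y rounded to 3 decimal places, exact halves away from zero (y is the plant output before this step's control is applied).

0 2 4.500 0.000
1 2 -4.125 4.500
2 2 7.331 -1.425
3 2 -7.878 6.476
4 2 12.319 -3.992
5 2 -14.497 9.923
6 2 21.110 -8.543
7 2 -26.169 15.984
8 2 36.609 -16.578
9 3 -44.498 26.662
10 3 61.872 -28.501
11 3 -79.365 44.771
12 3 108.171 -52.502
13 3 -140.839 76.670
14 3 189.800 -94.837

(exact arithmetic carried between steps; '≈' marks a value shown rounded to 6 d.p. or computed from one; I and e_prev carry over from the previous line; the table rounds u and y to 3 d.p., halves away from zero)
n=0: y=0, sp=2, e=sp−y=2; I=2, D=e−e_prev=2; u=3/2·2+3/4·2+0·2=4.5; next y=3/5·0+1·4.5=4.5
n=1: y=4.5, sp=2, e=sp−y=-2.5; I=-0.5, D=e−e_prev=-4.5; u=3/2·(-2.5)+3/4·(-0.5)+0·(-4.5)=-4.125; next y=3/5·4.5+1·(-4.125)=-1.425
n=2: y=-1.425, sp=2, e=sp−y=3.425; I=2.925, D=e−e_prev=5.925; u=3/2·3.425+3/4·2.925+0·5.925=7.33125; next y=3/5·(-1.425)+1·7.33125=6.47625
n=3: y=6.47625, sp=2, e=sp−y=-4.47625; I=-1.55125, D=e−e_prev=-7.90125; u=3/2·(-4.47625)+3/4·(-1.55125)+0·(-7.90125)≈-7.877813; next y=3/5·6.47625+1·(-7.877813)≈-3.992063
n=4: y≈-3.992063, sp=2, e=sp−y≈5.992063; I≈4.440813, D=e−e_prev≈10.468313; u=3/2·5.992063+3/4·4.440813+0·10.468313≈12.318703; next y=3/5·(-3.992063)+1·12.318703≈9.923466
n=5: y≈9.923466, sp=2, e=sp−y≈-7.923466; I≈-3.482653, D=e−e_prev≈-13.915528; u=3/2·(-7.923466)+3/4·(-3.482653)+0·(-13.915528)≈-14.497188; next y=3/5·9.923466+1·(-14.497188)≈-8.543109
n=6: y≈-8.543109, sp=2, e=sp−y≈10.543109; I≈7.060456, D=e−e_prev≈18.466575; u=3/2·10.543109+3/4·7.060456+0·18.466575≈21.110005; next y=3/5·(-8.543109)+1·21.110005≈15.984140
n=7: y≈15.984140, sp=2, e=sp−y≈-13.984140; I≈-6.923684, D=e−e_prev≈-24.527249; u=3/2·(-13.984140)+3/4·(-6.923684)+0·(-24.527249)≈-26.168973; next y=3/5·15.984140+1·(-26.168973)≈-16.578489
n=8: y≈-16.578489, sp=2, e=sp−y≈18.578489; I≈11.654805, D=e−e_prev≈32.562629; u=3/2·18.578489+3/4·11.654805+0·32.562629≈36.608837; next y=3/5·(-16.578489)+1·36.608837≈26.661744
n=9: y≈26.661744, sp=3, e=sp−y≈-23.661744; I≈-12.006939, D=e−e_prev≈-42.240233; u=3/2·(-23.661744)+3/4·(-12.006939)+0·(-42.240233)≈-44.497820; next y=3/5·26.661744+1·(-44.497820)≈-28.500773
n=10: y≈-28.500773, sp=3, e=sp−y≈31.500773; I≈19.493835, D=e−e_prev≈55.162517; u=3/2·31.500773+3/4·19.493835+0·55.162517≈61.871536; next y=3/5·(-28.500773)+1·61.871536≈44.771072
n=11: y≈44.771072, sp=3, e=sp−y≈-41.771072; I≈-22.277237, D=e−e_prev≈-73.271845; u=3/2·(-41.771072)+3/4·(-22.277237)+0·(-73.271845)≈-79.364536; next y=3/5·44.771072+1·(-79.364536)≈-52.501893
n=12: y≈-52.501893, sp=3, e=sp−y≈55.501893; I≈33.224655, D=e−e_prev≈97.272965; u=3/2·55.501893+3/4·33.224655+0·97.272965≈108.171331; next y=3/5·(-52.501893)+1·108.171331≈76.670195
n=13: y≈76.670195, sp=3, e=sp−y≈-73.670195; I≈-40.445540, D=e−e_prev≈-129.172088; u=3/2·(-73.670195)+3/4·(-40.445540)+0·(-129.172088)≈-140.839448; next y=3/5·76.670195+1·(-140.839448)≈-94.837330
n=14: y≈-94.837330, sp=3, e=sp−y≈97.837330; I≈57.391791, D=e−e_prev≈171.507526; u=3/2·97.837330+3/4·57.391791+0·171.507526≈189.799839; next y=3/5·(-94.837330)+1·189.799839≈132.897440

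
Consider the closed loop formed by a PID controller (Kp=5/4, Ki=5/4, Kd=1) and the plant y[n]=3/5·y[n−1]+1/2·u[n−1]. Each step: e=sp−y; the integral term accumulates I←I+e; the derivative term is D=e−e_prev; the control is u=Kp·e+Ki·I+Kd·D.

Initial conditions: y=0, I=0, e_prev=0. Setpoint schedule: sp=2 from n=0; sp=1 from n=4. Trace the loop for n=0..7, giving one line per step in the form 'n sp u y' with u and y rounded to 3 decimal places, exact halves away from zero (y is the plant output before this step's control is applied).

0 2 7.000 0.000
1 2 -4.750 3.500
2 2 10.088 -0.275
3 2 -8.882 4.879
4 1 11.547 -1.514
5 1 -13.030 4.865
6 1 18.131 -3.596
7 1 -21.349 6.908

(exact arithmetic carried between steps; '≈' marks a value shown rounded to 6 d.p. or computed from one; I and e_prev carry over from the previous line; the table rounds u and y to 3 d.p., halves away from zero)
n=0: y=0, sp=2, e=sp−y=2; I=2, D=e−e_prev=2; u=5/4·2+5/4·2+1·2=7; next y=3/5·0+1/2·7=3.5
n=1: y=3.5, sp=2, e=sp−y=-1.5; I=0.5, D=e−e_prev=-3.5; u=5/4·(-1.5)+5/4·0.5+1·(-3.5)=-4.75; next y=3/5·3.5+1/2·(-4.75)=-0.275
n=2: y=-0.275, sp=2, e=sp−y=2.275; I=2.775, D=e−e_prev=3.775; u=5/4·2.275+5/4·2.775+1·3.775=10.0875; next y=3/5·(-0.275)+1/2·10.0875=4.87875
n=3: y=4.87875, sp=2, e=sp−y=-2.87875; I=-0.10375, D=e−e_prev=-5.15375; u=5/4·(-2.87875)+5/4·(-0.10375)+1·(-5.15375)=-8.881875; next y=3/5·4.87875+1/2·(-8.881875)≈-1.513688
n=4: y≈-1.513688, sp=1, e=sp−y≈2.513688; I≈2.409938, D=e−e_prev≈5.392438; u=5/4·2.513688+5/4·2.409938+1·5.392438≈11.546969; next y=3/5·(-1.513688)+1/2·11.546969≈4.865272
n=5: y≈4.865272, sp=1, e=sp−y≈-3.865272; I≈-1.455334, D=e−e_prev≈-6.378959; u=5/4·(-3.865272)+5/4·(-1.455334)+1·(-6.378959)≈-13.029717; next y=3/5·4.865272+1/2·(-13.029717)≈-3.595695
n=6: y≈-3.595695, sp=1, e=sp−y≈4.595695; I≈3.140361, D=e−e_prev≈8.460967; u=5/4·4.595695+5/4·3.140361+1·8.460967≈18.131038; next y=3/5·(-3.595695)+1/2·18.131038≈6.908102
n=7: y≈6.908102, sp=1, e=sp−y≈-5.908102; I≈-2.767741, D=e−e_prev≈-10.503797; u=5/4·(-5.908102)+5/4·(-2.767741)+1·(-10.503797)≈-21.348600; next y=3/5·6.908102+1/2·(-21.348600)≈-6.529439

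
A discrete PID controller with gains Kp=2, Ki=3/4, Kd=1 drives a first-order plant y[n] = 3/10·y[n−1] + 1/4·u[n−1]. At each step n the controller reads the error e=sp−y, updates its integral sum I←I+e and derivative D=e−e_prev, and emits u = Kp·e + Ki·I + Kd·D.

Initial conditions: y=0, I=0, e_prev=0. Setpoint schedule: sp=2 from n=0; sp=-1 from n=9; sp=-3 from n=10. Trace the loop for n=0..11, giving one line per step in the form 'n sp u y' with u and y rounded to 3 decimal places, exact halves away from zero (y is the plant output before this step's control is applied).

(exact arithmetic carried between steps; '≈' marks a value shown rounded to 6 d.p. or computed from one; I and e_prev carry over from the previous line; the table rounds u and y to 3 d.p., halves away from zero)
n=0: y=0, sp=2, e=sp−y=2; I=2, D=e−e_prev=2; u=2·2+3/4·2+1·2=7.5; next y=3/10·0+1/4·7.5=1.875
n=1: y=1.875, sp=2, e=sp−y=0.125; I=2.125, D=e−e_prev=-1.875; u=2·0.125+3/4·2.125+1·(-1.875)=-0.03125; next y=3/10·1.875+1/4·(-0.03125)≈0.554688
n=2: y≈0.554688, sp=2, e=sp−y≈1.445313; I≈3.570313, D=e−e_prev≈1.320313; u=2·1.445313+3/4·3.570313+1·1.320313≈6.888672; next y=3/10·0.554688+1/4·6.888672≈1.888574
n=3: y≈1.888574, sp=2, e=sp−y≈0.111426; I≈3.681738, D=e−e_prev≈-1.333887; u=2·0.111426+3/4·3.681738+1·(-1.333887)≈1.650269; next y=3/10·1.888574+1/4·1.650269≈0.979139
n=4: y≈0.979139, sp=2, e=sp−y≈1.020861; I≈4.702599, D=e−e_prev≈0.909435; u=2·1.020861+3/4·4.702599+1·0.909435≈6.478105; next y=3/10·0.979139+1/4·6.478105≈1.913268
n=5: y≈1.913268, sp=2, e=sp−y≈0.086732; I≈4.789331, D=e−e_prev≈-0.934129; u=2·0.086732+3/4·4.789331+1·(-0.934129)≈2.831333; next y=3/10·1.913268+1/4·2.831333≈1.281814
n=6: y≈1.281814, sp=2, e=sp−y≈0.718186; I≈5.507517, D=e−e_prev≈0.631454; u=2·0.718186+3/4·5.507517+1·0.631454≈6.198465; next y=3/10·1.281814+1/4·6.198465≈1.934160
n=7: y≈1.934160, sp=2, e=sp−y≈0.065840; I≈5.573357, D=e−e_prev≈-0.652347; u=2·0.065840+3/4·5.573357+1·(-0.652347)≈3.659350; next y=3/10·1.934160+1/4·3.659350≈1.495086
n=8: y≈1.495086, sp=2, e=sp−y≈0.504914; I≈6.078271, D=e−e_prev≈0.439075; u=2·0.504914+3/4·6.078271+1·0.439075≈6.007607; next y=3/10·1.495086+1/4·6.007607≈1.950427
n=9: y≈1.950427, sp=-1, e=sp−y≈-2.950427; I≈3.127844, D=e−e_prev≈-3.455342; u=2·(-2.950427)+3/4·3.127844+1·(-3.455342)≈-7.010314; next y=3/10·1.950427+1/4·(-7.010314)≈-1.167450
n=10: y≈-1.167450, sp=-3, e=sp−y≈-1.832550; I≈1.295294, D=e−e_prev≈1.117878; u=2·(-1.832550)+3/4·1.295294+1·1.117878≈-1.575752; next y=3/10·(-1.167450)+1/4·(-1.575752)≈-0.744173
n=11: y≈-0.744173, sp=-3, e=sp−y≈-2.255827; I≈-0.960533, D=e−e_prev≈-0.423277; u=2·(-2.255827)+3/4·(-0.960533)+1·(-0.423277)≈-5.655331; next y=3/10·(-0.744173)+1/4·(-5.655331)≈-1.637085

0 2 7.500 0.000
1 2 -0.031 1.875
2 2 6.889 0.555
3 2 1.650 1.889
4 2 6.478 0.979
5 2 2.831 1.913
6 2 6.198 1.282
7 2 3.659 1.934
8 2 6.008 1.495
9 -1 -7.010 1.950
10 -3 -1.576 -1.167
11 -3 -5.655 -0.744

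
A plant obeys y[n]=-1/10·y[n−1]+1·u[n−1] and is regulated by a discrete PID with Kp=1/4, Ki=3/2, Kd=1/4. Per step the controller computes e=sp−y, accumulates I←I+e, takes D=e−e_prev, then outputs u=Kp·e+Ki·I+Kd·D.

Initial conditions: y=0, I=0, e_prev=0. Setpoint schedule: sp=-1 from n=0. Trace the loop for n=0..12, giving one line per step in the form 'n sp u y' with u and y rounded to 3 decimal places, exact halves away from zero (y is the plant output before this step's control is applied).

(exact arithmetic carried between steps; '≈' marks a value shown rounded to 6 d.p. or computed from one; I and e_prev carry over from the previous line; the table rounds u and y to 3 d.p., halves away from zero)
n=0: y=0, sp=-1, e=sp−y=-1; I=-1, D=e−e_prev=-1; u=1/4·(-1)+3/2·(-1)+1/4·(-1)=-2; next y=-1/10·0+1·(-2)=-2
n=1: y=-2, sp=-1, e=sp−y=1; I=0, D=e−e_prev=2; u=1/4·1+3/2·0+1/4·2=0.75; next y=-1/10·(-2)+1·0.75=0.95
n=2: y=0.95, sp=-1, e=sp−y=-1.95; I=-1.95, D=e−e_prev=-2.95; u=1/4·(-1.95)+3/2·(-1.95)+1/4·(-2.95)=-4.15; next y=-1/10·0.95+1·(-4.15)=-4.245
n=3: y=-4.245, sp=-1, e=sp−y=3.245; I=1.295, D=e−e_prev=5.195; u=1/4·3.245+3/2·1.295+1/4·5.195=4.0525; next y=-1/10·(-4.245)+1·4.0525=4.477
n=4: y=4.477, sp=-1, e=sp−y=-5.477; I=-4.182, D=e−e_prev=-8.722; u=1/4·(-5.477)+3/2·(-4.182)+1/4·(-8.722)=-9.82275; next y=-1/10·4.477+1·(-9.82275)=-10.27045
n=5: y=-10.27045, sp=-1, e=sp−y=9.27045; I=5.08845, D=e−e_prev=14.74745; u=1/4·9.27045+3/2·5.08845+1/4·14.74745=13.63715; next y=-1/10·(-10.27045)+1·13.63715=14.664195
n=6: y=14.664195, sp=-1, e=sp−y=-15.664195; I=-10.575745, D=e−e_prev=-24.934645; u=1/4·(-15.664195)+3/2·(-10.575745)+1/4·(-24.934645)≈-26.013328; next y=-1/10·14.664195+1·(-26.013328)≈-27.479747
n=7: y=-27.479747, sp=-1, e=sp−y=26.479747; I=15.904002, D=e−e_prev=42.143942; u=1/4·26.479747+3/2·15.904002+1/4·42.143942≈41.011925; next y=-1/10·(-27.479747)+1·41.011925≈43.759900
n=8: y≈43.759900, sp=-1, e=sp−y≈-44.759900; I≈-28.855898, D=e−e_prev≈-71.239647; u=1/4·(-44.759900)+3/2·(-28.855898)+1/4·(-71.239647)≈-72.283734; next y=-1/10·43.759900+1·(-72.283734)≈-76.659724
n=9: y≈-76.659724, sp=-1, e=sp−y≈75.659724; I≈46.803826, D=e−e_prev≈120.419624; u=1/4·75.659724+3/2·46.803826+1/4·120.419624≈119.225575; next y=-1/10·(-76.659724)+1·119.225575≈126.891548
n=10: y≈126.891548, sp=-1, e=sp−y≈-127.891548; I≈-81.087722, D=e−e_prev≈-203.551271; u=1/4·(-127.891548)+3/2·(-81.087722)+1/4·(-203.551271)≈-204.492288; next y=-1/10·126.891548+1·(-204.492288)≈-217.181443
n=11: y≈-217.181443, sp=-1, e=sp−y≈216.181443; I≈135.093721, D=e−e_prev≈344.072990; u=1/4·216.181443+3/2·135.093721+1/4·344.072990≈342.704189; next y=-1/10·(-217.181443)+1·342.704189≈364.422333
n=12: y≈364.422333, sp=-1, e=sp−y≈-365.422333; I≈-230.328613, D=e−e_prev≈-581.603776; u=1/4·(-365.422333)+3/2·(-230.328613)+1/4·(-581.603776)≈-582.249446; next y=-1/10·364.422333+1·(-582.249446)≈-618.691680

0 -1 -2.000 0.000
1 -1 0.750 -2.000
2 -1 -4.150 0.950
3 -1 4.053 -4.245
4 -1 -9.823 4.477
5 -1 13.637 -10.270
6 -1 -26.013 14.664
7 -1 41.012 -27.480
8 -1 -72.284 43.760
9 -1 119.226 -76.660
10 -1 -204.492 126.892
11 -1 342.704 -217.181
12 -1 -582.249 364.422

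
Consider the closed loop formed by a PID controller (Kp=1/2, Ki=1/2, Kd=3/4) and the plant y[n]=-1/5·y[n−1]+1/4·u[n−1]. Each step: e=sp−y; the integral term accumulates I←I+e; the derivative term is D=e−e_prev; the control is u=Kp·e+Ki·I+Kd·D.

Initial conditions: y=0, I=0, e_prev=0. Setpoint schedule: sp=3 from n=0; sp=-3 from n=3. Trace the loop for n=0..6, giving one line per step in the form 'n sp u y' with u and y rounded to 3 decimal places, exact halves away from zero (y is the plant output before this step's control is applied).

(exact arithmetic carried between steps; '≈' marks a value shown rounded to 6 d.p. or computed from one; I and e_prev carry over from the previous line; the table rounds u and y to 3 d.p., halves away from zero)
n=0: y=0, sp=3, e=sp−y=3; I=3, D=e−e_prev=3; u=1/2·3+1/2·3+3/4·3=5.25; next y=-1/5·0+1/4·5.25=1.3125
n=1: y=1.3125, sp=3, e=sp−y=1.6875; I=4.6875, D=e−e_prev=-1.3125; u=1/2·1.6875+1/2·4.6875+3/4·(-1.3125)=2.203125; next y=-1/5·1.3125+1/4·2.203125≈0.288281
n=2: y≈0.288281, sp=3, e=sp−y≈2.711719; I≈7.399219, D=e−e_prev≈1.024219; u=1/2·2.711719+1/2·7.399219+3/4·1.024219≈5.823633; next y=-1/5·0.288281+1/4·5.823633≈1.398252
n=3: y≈1.398252, sp=-3, e=sp−y≈-4.398252; I≈3.000967, D=e−e_prev≈-7.109971; u=1/2·(-4.398252)+1/2·3.000967+3/4·(-7.109971)≈-6.031121; next y=-1/5·1.398252+1/4·(-6.031121)≈-1.787431
n=4: y≈-1.787431, sp=-3, e=sp−y≈-1.212569; I≈1.788397, D=e−e_prev≈3.185682; u=1/2·(-1.212569)+1/2·1.788397+3/4·3.185682≈2.677176; next y=-1/5·(-1.787431)+1/4·2.677176≈1.026780
n=5: y≈1.026780, sp=-3, e=sp−y≈-4.026780; I≈-2.238383, D=e−e_prev≈-2.814211; u=1/2·(-4.026780)+1/2·(-2.238383)+3/4·(-2.814211)≈-5.243239; next y=-1/5·1.026780+1/4·(-5.243239)≈-1.516166
n=6: y≈-1.516166, sp=-3, e=sp−y≈-1.483834; I≈-3.722217, D=e−e_prev≈2.542946; u=1/2·(-1.483834)+1/2·(-3.722217)+3/4·2.542946≈-0.695816; next y=-1/5·(-1.516166)+1/4·(-0.695816)≈0.129279

0 3 5.250 0.000
1 3 2.203 1.313
2 3 5.824 0.288
3 -3 -6.031 1.398
4 -3 2.677 -1.787
5 -3 -5.243 1.027
6 -3 -0.696 -1.516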